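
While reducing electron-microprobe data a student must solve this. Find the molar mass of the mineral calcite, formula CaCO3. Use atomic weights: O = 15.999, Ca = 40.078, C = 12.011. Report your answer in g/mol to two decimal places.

Ca: 1 × 40.078 = 40.0780
C: 1 × 12.011 = 12.0110
O: 3 × 15.999 = 47.9970
Summing the contributions gives the formula mass.

100.09 g/mol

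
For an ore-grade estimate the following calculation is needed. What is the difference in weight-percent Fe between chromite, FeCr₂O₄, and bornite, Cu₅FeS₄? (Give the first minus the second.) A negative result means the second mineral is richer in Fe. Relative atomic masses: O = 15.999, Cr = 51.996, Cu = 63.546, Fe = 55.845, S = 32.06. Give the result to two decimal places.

M(FeCr₂O₄) = 223.833 g/mol, so wt% Fe = 55.845/223.833 × 100 = 24.95%.
M(Cu₅FeS₄) = 501.815 g/mol, so wt% Fe = 55.845/501.815 × 100 = 11.13%.
24.95 − 11.13 = 13.82 pp.

13.82 percentage points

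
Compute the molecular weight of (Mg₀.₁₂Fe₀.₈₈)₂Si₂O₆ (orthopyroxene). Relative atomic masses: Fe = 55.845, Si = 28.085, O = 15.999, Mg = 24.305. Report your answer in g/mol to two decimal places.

256.28 g/mol

The formula mass is the sum 0.24×24.305 + 1.76×55.845 + 2×28.085 + 6×15.999.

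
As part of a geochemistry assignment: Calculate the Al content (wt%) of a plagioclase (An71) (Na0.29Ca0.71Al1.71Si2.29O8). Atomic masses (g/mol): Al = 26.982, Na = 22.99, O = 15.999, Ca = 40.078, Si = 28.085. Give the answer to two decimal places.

Molar mass of Na0.29Ca0.71Al1.71Si2.29O8: 0.29*22.99 + 0.71*40.078 + 1.71*26.982 + 2.29*28.085 + 8*15.999 = 273.568 g/mol.
Mass of Al per formula unit: 1.71 × 26.982 = 46.139 g.
Weight fraction Al = 46.139 / 273.568 = 0.1687.

16.87 wt%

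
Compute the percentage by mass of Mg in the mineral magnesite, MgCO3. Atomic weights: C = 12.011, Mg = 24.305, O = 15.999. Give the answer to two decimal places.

Formula mass = 1*24.305 + 1*12.011 + 3*15.999 = 84.313 g/mol, of which 24.305 g is Mg.
So Mg makes up 24.305/84.313 = 0.2883 of the mass, i.e. 28.83%.

28.83 weight percent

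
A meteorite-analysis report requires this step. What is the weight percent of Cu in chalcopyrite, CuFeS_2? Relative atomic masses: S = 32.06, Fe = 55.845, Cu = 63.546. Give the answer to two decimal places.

34.63 mass %

Formula mass = 1·63.546 + 1·55.845 + 2·32.06 = 183.511 g/mol, of which 63.546 g is Cu.
So Cu makes up 63.546/183.511 = 0.3463 of the mass, i.e. 34.63%.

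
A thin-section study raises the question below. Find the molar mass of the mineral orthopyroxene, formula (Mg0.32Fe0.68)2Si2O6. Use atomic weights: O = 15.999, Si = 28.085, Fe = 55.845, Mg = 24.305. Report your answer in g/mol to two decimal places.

Mg: 0.64 × 24.305 = 15.5552
Fe: 1.36 × 55.845 = 75.9492
Si: 2 × 28.085 = 56.1700
O: 6 × 15.999 = 95.9940
Summing the contributions gives the formula mass.

243.67 g/mol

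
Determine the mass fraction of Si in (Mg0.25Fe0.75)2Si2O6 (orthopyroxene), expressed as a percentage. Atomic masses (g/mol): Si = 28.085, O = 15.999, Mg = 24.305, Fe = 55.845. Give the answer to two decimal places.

Molar mass of (Mg0.25Fe0.75)2Si2O6: 0.50·24.305 + 1.50·55.845 + 2·28.085 + 6·15.999 = 248.084 g/mol.
Mass of Si per formula unit: 2 × 28.085 = 56.170 g.
Weight fraction Si = 56.170 / 248.084 = 0.2264.

22.64 weight percent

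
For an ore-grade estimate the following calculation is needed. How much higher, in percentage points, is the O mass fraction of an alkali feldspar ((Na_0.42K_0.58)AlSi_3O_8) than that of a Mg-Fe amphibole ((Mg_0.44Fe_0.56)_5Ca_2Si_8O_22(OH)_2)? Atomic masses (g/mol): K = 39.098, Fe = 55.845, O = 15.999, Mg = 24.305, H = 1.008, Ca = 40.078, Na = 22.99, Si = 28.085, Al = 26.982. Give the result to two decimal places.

4.50 percentage points

First mineral: 127.992 g O in 271.562 g formula = 47.13 wt% O.
Second mineral: 383.976 g O in 900.665 g formula = 42.63 wt% O.
47.13% − 42.63% gives a difference of 4.50 percentage points.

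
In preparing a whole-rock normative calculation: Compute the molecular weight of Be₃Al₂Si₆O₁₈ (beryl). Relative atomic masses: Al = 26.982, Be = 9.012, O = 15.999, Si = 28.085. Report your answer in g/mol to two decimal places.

537.49 g/mol

Be: 3 × 9.012 = 27.0360
Al: 2 × 26.982 = 53.9640
Si: 6 × 28.085 = 168.5100
O: 18 × 15.999 = 287.9820
Summing the contributions gives the formula mass.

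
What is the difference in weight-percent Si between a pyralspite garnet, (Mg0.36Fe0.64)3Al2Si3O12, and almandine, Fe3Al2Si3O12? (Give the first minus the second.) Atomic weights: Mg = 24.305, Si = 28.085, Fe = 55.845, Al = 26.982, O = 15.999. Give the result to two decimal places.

First mineral: 84.255 g Si in 463.679 g formula = 18.17 wt% Si.
Second mineral: 84.255 g Si in 497.742 g formula = 16.93 wt% Si.
18.17% − 16.93% gives a difference of 1.24 percentage points.

1.24 percentage points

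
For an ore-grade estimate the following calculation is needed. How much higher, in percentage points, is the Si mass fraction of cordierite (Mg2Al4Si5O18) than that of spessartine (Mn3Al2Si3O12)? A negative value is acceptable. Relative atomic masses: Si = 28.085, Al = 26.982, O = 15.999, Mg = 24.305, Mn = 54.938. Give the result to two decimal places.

6.99 percentage points

M(Mg2Al4Si5O18) = 584.945 g/mol, so wt% Si = 140.425/584.945 × 100 = 24.01%.
M(Mn3Al2Si3O12) = 495.021 g/mol, so wt% Si = 84.255/495.021 × 100 = 17.02%.
24.01 − 17.02 = 6.99 pp.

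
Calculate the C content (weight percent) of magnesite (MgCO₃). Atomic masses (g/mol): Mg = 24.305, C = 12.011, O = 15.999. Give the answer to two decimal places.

14.25 weight percent

Formula mass = 1*24.305 + 1*12.011 + 3*15.999 = 84.313 g/mol, of which 12.011 g is C.
So C makes up 12.011/84.313 = 0.1425 of the mass, i.e. 14.25%.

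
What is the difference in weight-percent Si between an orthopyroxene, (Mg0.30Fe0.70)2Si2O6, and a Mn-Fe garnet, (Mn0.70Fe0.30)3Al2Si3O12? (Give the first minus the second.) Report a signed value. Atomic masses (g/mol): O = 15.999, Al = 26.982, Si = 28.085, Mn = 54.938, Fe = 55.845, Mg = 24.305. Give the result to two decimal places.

First mineral: 56.170 g Si in 244.930 g formula = 22.93 wt% Si.
Second mineral: 84.255 g Si in 495.837 g formula = 16.99 wt% Si.
22.93% − 16.99% gives a difference of 5.94 percentage points.

5.94 percentage points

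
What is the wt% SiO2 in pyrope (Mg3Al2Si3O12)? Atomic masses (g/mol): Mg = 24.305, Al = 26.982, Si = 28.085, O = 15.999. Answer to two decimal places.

M(Mg3Al2Si3O12) = 403.122 g/mol; M(SiO2) = 60.083 g/mol.
Moles SiO2 per formula unit = 3 Si ÷ 1 = 3.0000.
SiO2 fraction = (3.0000 × 60.083) / 403.122 = 180.249/403.122 = 0.4471.

44.71 wt%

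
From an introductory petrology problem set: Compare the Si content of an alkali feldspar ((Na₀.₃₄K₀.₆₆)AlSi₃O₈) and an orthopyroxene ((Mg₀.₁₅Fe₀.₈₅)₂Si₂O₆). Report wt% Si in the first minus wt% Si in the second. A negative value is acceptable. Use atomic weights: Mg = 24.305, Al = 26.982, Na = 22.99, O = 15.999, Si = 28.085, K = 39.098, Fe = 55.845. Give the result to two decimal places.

8.80 percentage points

Si in (Na₀.₃₄K₀.₆₆)AlSi₃O₈: molar mass 272.850 g/mol; 3×28.085 = 84.255 g → 30.88 wt%.
Si in (Mg₀.₁₅Fe₀.₈₅)₂Si₂O₆: molar mass 254.392 g/mol; 2×28.085 = 56.170 g → 22.08 wt%.
Difference = 30.88 − 22.08 = 8.80 percentage points.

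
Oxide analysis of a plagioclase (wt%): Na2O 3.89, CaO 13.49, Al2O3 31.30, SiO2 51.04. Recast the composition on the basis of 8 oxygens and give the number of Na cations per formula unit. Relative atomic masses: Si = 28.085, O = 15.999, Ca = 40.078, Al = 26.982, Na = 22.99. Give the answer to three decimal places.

Na2O (M=61.979): mol = 0.06276; Na = 0.12552, O = 0.06276.
CaO (M=56.077): mol = 0.24056; Ca = 0.24056, O = 0.24056.
Al2O3 (M=101.961): mol = 0.30698; Al = 0.61396, O = 0.92094.
SiO2 (M=60.083): mol = 0.84949; Si = 0.84949, O = 1.69898.
ΣO = 2.92324; factor = 8/ΣO = 2.73669.
Na apfu = 0.12552 × 2.73669 = 0.344.

0.344 Na apfu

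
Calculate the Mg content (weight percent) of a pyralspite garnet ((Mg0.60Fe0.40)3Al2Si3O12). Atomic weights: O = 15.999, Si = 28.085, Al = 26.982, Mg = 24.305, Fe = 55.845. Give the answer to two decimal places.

Molar mass of (Mg0.60Fe0.40)3Al2Si3O12: 1.80*24.305 + 1.20*55.845 + 2*26.982 + 3*28.085 + 12*15.999 = 440.970 g/mol.
Mass of Mg per formula unit: 1.80 × 24.305 = 43.749 g.
Weight fraction Mg = 43.749 / 440.970 = 0.0992.

9.92 weight percent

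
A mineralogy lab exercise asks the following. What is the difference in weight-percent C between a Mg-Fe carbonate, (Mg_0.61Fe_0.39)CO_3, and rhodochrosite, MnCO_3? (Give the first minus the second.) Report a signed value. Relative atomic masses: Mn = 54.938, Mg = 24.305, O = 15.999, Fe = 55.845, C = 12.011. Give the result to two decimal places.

1.98 percentage points

First mineral: 12.011 g C in 96.614 g formula = 12.43 wt% C.
Second mineral: 12.011 g C in 114.946 g formula = 10.45 wt% C.
12.43% − 10.45% gives a difference of 1.98 percentage points.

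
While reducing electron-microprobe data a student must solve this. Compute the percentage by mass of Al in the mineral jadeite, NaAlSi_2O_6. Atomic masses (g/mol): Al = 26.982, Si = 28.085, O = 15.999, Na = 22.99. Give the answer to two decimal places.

13.35 mass %

Molar mass of NaAlSi_2O_6: 1*22.99 + 1*26.982 + 2*28.085 + 6*15.999 = 202.136 g/mol.
Mass of Al per formula unit: 1 × 26.982 = 26.982 g.
Weight fraction Al = 26.982 / 202.136 = 0.1335.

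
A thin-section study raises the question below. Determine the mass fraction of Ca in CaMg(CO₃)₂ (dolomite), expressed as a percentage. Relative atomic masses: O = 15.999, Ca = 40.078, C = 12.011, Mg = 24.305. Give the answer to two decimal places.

21.73 wt%

Molar mass of CaMg(CO₃)₂: 1×40.078 + 1×24.305 + 2×12.011 + 6×15.999 = 184.399 g/mol.
Mass of Ca per formula unit: 1 × 40.078 = 40.078 g.
Weight fraction Ca = 40.078 / 184.399 = 0.2173.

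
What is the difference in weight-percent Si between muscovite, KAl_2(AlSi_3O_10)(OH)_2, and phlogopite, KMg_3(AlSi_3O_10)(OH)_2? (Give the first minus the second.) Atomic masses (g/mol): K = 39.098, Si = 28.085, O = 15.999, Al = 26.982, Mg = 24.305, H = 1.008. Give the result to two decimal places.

M(KAl_2(AlSi_3O_10)(OH)_2) = 398.303 g/mol, so wt% Si = 84.255/398.303 × 100 = 21.15%.
M(KMg_3(AlSi_3O_10)(OH)_2) = 417.254 g/mol, so wt% Si = 84.255/417.254 × 100 = 20.19%.
21.15 − 20.19 = 0.96 pp.

0.96 percentage points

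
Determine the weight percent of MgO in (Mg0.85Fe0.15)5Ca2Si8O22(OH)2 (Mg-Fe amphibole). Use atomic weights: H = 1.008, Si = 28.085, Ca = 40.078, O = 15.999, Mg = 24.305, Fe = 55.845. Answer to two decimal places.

20.49 wt%

Formula mass = 836.008 g/mol.
4.25 Mg → 4.2500 mol MgO per formula unit; M(MgO) = 40.304, so MgO mass = 171.292 g.
171.292/836.008 × 100 = 20.49 wt%.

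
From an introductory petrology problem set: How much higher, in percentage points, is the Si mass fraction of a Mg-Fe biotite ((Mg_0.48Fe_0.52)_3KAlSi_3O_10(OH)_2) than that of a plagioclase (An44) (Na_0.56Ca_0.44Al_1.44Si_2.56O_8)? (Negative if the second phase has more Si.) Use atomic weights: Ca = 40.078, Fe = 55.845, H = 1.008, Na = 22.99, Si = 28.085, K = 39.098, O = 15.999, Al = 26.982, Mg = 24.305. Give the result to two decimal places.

M((Mg_0.48Fe_0.52)_3KAlSi_3O_10(OH)_2) = 466.456 g/mol, so wt% Si = 84.255/466.456 × 100 = 18.06%.
M(Na_0.56Ca_0.44Al_1.44Si_2.56O_8) = 269.252 g/mol, so wt% Si = 71.898/269.252 × 100 = 26.70%.
18.06 − 26.70 = -8.64 pp.

-8.64 percentage points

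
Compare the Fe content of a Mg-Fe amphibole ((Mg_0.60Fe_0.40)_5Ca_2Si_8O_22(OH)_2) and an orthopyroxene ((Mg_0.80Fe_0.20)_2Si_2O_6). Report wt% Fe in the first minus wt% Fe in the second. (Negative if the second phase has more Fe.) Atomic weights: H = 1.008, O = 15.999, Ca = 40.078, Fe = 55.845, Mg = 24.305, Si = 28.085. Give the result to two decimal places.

2.29 percentage points

M((Mg_0.60Fe_0.40)_5Ca_2Si_8O_22(OH)_2) = 875.433 g/mol, so wt% Fe = 111.690/875.433 × 100 = 12.76%.
M((Mg_0.80Fe_0.20)_2Si_2O_6) = 213.390 g/mol, so wt% Fe = 22.338/213.390 × 100 = 10.47%.
12.76 − 10.47 = 2.29 pp.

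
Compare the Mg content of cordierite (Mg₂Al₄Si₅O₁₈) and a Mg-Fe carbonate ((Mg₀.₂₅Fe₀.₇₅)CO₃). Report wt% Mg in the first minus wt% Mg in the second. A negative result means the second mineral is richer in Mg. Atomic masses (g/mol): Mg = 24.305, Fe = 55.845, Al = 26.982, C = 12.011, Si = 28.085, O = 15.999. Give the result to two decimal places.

M(Mg₂Al₄Si₅O₁₈) = 584.945 g/mol, so wt% Mg = 48.610/584.945 × 100 = 8.31%.
M((Mg₀.₂₅Fe₀.₇₅)CO₃) = 107.968 g/mol, so wt% Mg = 6.076/107.968 × 100 = 5.63%.
8.31 − 5.63 = 2.68 pp.

2.68 percentage points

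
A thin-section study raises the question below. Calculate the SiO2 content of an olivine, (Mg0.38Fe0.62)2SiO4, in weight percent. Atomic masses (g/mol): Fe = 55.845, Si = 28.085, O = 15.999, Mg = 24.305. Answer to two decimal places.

Formula mass = 179.801 g/mol.
1 Si → 1.0000 mol SiO2 per formula unit; M(SiO2) = 60.083, so SiO2 mass = 60.083 g.
60.083/179.801 × 100 = 33.42 wt%.

33.42 wt%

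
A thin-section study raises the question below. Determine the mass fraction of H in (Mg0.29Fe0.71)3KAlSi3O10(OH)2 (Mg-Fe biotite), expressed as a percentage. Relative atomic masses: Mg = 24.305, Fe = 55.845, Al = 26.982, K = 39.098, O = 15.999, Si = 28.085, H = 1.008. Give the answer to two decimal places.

0.42 weight percent

Molar mass of (Mg0.29Fe0.71)3KAlSi3O10(OH)2: 0.87*24.305 + 2.13*55.845 + 1*39.098 + 1*26.982 + 3*28.085 + 12*15.999 + 2*1.008 = 484.434 g/mol.
Mass of H per formula unit: 2 × 1.008 = 2.016 g.
Weight fraction H = 2.016 / 484.434 = 0.0042.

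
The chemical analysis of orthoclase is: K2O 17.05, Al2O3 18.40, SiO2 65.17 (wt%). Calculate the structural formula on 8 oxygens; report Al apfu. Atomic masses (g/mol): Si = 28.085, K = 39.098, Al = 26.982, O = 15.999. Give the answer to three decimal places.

K2O: 17.05/94.195 = 0.18101 mol → 0.36202 mol K, 0.18101 mol O.
Al2O3: 18.40/101.961 = 0.18046 mol → 0.36092 mol Al, 0.54138 mol O.
SiO2: 65.17/60.083 = 1.08467 mol → 1.08467 mol Si, 2.16934 mol O.
Total oxygen = 2.89173 mol. Normalization factor = 8/2.89173 = 2.76651.
Al per 8 O = 0.36092 × 2.76651 = 0.998.

0.998 Al apfu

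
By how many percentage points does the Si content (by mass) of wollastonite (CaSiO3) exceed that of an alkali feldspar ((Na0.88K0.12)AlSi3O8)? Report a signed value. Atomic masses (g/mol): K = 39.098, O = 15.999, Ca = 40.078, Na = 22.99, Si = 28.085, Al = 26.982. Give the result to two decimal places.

Si in CaSiO3: molar mass 116.160 g/mol; 1×28.085 = 28.085 g → 24.18 wt%.
Si in (Na0.88K0.12)AlSi3O8: molar mass 264.152 g/mol; 3×28.085 = 84.255 g → 31.90 wt%.
Difference = 24.18 − 31.90 = -7.72 percentage points.

-7.72 percentage points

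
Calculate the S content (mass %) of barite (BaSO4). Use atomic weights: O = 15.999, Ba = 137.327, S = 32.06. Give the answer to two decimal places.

13.74 mass %

Molar mass of BaSO4: 1×137.327 + 1×32.06 + 4×15.999 = 233.383 g/mol.
Mass of S per formula unit: 1 × 32.06 = 32.060 g.
Weight fraction S = 32.060 / 233.383 = 0.1374.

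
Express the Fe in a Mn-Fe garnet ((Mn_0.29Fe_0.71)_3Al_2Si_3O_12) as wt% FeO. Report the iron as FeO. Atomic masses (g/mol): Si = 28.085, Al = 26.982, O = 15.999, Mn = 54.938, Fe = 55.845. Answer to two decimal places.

M((Mn_0.29Fe_0.71)_3Al_2Si_3O_12) = 496.953 g/mol; M(FeO) = 71.844 g/mol.
Moles FeO per formula unit = 2.13 Fe ÷ 1 = 2.1300.
FeO fraction = (2.1300 × 71.844) / 496.953 = 153.028/496.953 = 0.3079.

30.79 wt%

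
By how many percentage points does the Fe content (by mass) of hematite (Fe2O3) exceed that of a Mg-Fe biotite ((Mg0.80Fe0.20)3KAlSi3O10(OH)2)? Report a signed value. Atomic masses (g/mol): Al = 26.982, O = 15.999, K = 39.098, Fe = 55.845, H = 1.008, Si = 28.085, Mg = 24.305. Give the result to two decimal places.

Fe in Fe2O3: molar mass 159.687 g/mol; 2×55.845 = 111.690 g → 69.94 wt%.
Fe in (Mg0.80Fe0.20)3KAlSi3O10(OH)2: molar mass 436.178 g/mol; 0.60×55.845 = 33.507 g → 7.68 wt%.
Difference = 69.94 − 7.68 = 62.26 percentage points.

62.26 percentage points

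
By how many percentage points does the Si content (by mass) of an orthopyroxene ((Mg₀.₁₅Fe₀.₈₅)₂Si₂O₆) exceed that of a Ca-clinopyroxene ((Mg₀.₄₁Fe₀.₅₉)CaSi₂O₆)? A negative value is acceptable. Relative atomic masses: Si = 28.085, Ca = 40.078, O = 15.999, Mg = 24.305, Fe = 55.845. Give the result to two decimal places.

-1.81 percentage points

Si in (Mg₀.₁₅Fe₀.₈₅)₂Si₂O₆: molar mass 254.392 g/mol; 2×28.085 = 56.170 g → 22.08 wt%.
Si in (Mg₀.₄₁Fe₀.₅₉)CaSi₂O₆: molar mass 235.156 g/mol; 2×28.085 = 56.170 g → 23.89 wt%.
Difference = 22.08 − 23.89 = -1.81 percentage points.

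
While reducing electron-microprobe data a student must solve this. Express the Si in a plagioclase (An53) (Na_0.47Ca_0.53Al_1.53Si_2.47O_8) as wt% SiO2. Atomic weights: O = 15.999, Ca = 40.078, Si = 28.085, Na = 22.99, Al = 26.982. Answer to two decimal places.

54.82 wt%

Molar mass of Na_0.47Ca_0.53Al_1.53Si_2.47O_8 = 0.47*22.99 + 0.53*40.078 + 1.53*26.982 + 2.47*28.085 + 8*15.999 = 270.691 g/mol.
Each formula unit contains 2.47 Si, equivalent to 2.47/1 = 2.4700 mol SiO2.
M(SiO2) = 1×28.085 + 2×15.999 = 60.083 g/mol.
Mass of SiO2 per formula unit = 2.4700 × 60.083 = 148.405 g.
SiO2 wt% = 148.405 / 270.691 × 100 = 54.82%.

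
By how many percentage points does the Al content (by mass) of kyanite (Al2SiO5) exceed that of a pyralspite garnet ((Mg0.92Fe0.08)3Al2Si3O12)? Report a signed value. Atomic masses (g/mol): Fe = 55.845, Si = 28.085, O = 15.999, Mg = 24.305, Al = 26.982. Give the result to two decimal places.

20.16 percentage points

First mineral: 53.964 g Al in 162.044 g formula = 33.30 wt% Al.
Second mineral: 53.964 g Al in 410.692 g formula = 13.14 wt% Al.
33.30% − 13.14% gives a difference of 20.16 percentage points.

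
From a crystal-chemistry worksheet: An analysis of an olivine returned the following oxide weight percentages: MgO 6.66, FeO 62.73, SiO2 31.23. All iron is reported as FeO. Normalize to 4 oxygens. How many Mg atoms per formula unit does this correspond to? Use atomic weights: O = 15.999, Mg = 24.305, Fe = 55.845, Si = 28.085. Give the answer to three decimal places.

MgO (M=40.304): mol = 0.16524; Mg = 0.16524, O = 0.16524.
FeO (M=71.844): mol = 0.87314; Fe = 0.87314, O = 0.87314.
SiO2 (M=60.083): mol = 0.51978; Si = 0.51978, O = 1.03956.
ΣO = 2.07794; factor = 4/ΣO = 1.92498.
Mg apfu = 0.16524 × 1.92498 = 0.318.

0.318 Mg apfu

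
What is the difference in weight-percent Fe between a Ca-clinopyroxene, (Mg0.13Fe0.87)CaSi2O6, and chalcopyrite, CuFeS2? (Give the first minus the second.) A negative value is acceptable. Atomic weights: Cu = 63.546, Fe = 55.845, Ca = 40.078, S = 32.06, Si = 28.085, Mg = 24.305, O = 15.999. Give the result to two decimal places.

M((Mg0.13Fe0.87)CaSi2O6) = 243.987 g/mol, so wt% Fe = 48.585/243.987 × 100 = 19.91%.
M(CuFeS2) = 183.511 g/mol, so wt% Fe = 55.845/183.511 × 100 = 30.43%.
19.91 − 30.43 = -10.52 pp.

-10.52 percentage points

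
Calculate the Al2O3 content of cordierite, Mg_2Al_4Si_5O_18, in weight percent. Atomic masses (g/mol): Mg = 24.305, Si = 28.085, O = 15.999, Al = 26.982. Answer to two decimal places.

34.86 wt%

Molar mass of Mg_2Al_4Si_5O_18 = 2·24.305 + 4·26.982 + 5·28.085 + 18·15.999 = 584.945 g/mol.
Each formula unit contains 4 Al, equivalent to 4/2 = 2.0000 mol Al2O3.
M(Al2O3) = 2×26.982 + 3×15.999 = 101.961 g/mol.
Mass of Al2O3 per formula unit = 2.0000 × 101.961 = 203.922 g.
Al2O3 wt% = 203.922 / 584.945 × 100 = 34.86%.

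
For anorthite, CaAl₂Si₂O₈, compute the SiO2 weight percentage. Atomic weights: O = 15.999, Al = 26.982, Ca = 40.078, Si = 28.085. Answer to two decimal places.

43.19 wt%

Molar mass of CaAl₂Si₂O₈ = 1×40.078 + 2×26.982 + 2×28.085 + 8×15.999 = 278.204 g/mol.
Each formula unit contains 2 Si, equivalent to 2/1 = 2.0000 mol SiO2.
M(SiO2) = 1×28.085 + 2×15.999 = 60.083 g/mol.
Mass of SiO2 per formula unit = 2.0000 × 60.083 = 120.166 g.
SiO2 wt% = 120.166 / 278.204 × 100 = 43.19%.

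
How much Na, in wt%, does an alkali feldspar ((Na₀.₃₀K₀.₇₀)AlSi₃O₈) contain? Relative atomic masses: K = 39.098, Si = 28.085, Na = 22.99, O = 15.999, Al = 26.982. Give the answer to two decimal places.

M((Na₀.₃₀K₀.₇₀)AlSi₃O₈) = 273.495 g/mol.
Na contributes 0.30 × 22.99 = 6.897 g per mole.
6.897/273.495 = 0.0252 → 2.52%.

2.52 wt%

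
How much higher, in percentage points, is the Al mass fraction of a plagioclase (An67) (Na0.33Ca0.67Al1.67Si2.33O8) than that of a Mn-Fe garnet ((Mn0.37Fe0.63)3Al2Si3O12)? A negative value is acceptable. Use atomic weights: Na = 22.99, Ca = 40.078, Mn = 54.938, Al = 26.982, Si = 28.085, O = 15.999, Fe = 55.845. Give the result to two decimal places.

5.65 percentage points

Al in Na0.33Ca0.67Al1.67Si2.33O8: molar mass 272.929 g/mol; 1.67×26.982 = 45.060 g → 16.51 wt%.
Al in (Mn0.37Fe0.63)3Al2Si3O12: molar mass 496.735 g/mol; 2×26.982 = 53.964 g → 10.86 wt%.
Difference = 16.51 − 10.86 = 5.65 percentage points.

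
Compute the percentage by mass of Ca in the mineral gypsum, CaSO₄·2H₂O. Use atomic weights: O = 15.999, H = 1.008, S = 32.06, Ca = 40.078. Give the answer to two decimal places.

23.28 wt%

M(CaSO₄·2H₂O) = 172.164 g/mol.
Ca contributes 1 × 40.078 = 40.078 g per mole.
40.078/172.164 = 0.2328 → 23.28%.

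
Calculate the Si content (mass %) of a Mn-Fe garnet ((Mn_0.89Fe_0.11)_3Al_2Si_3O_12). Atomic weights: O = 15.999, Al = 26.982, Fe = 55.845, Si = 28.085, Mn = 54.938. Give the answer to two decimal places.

17.01 mass %

M((Mn_0.89Fe_0.11)_3Al_2Si_3O_12) = 495.320 g/mol.
Si contributes 3 × 28.085 = 84.255 g per mole.
84.255/495.320 = 0.1701 → 17.01%.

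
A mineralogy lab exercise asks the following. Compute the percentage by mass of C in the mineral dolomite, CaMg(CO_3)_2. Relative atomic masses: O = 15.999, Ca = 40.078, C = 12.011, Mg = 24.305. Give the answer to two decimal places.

13.03 weight percent

M(CaMg(CO_3)_2) = 184.399 g/mol.
C contributes 2 × 12.011 = 24.022 g per mole.
24.022/184.399 = 0.1303 → 13.03%.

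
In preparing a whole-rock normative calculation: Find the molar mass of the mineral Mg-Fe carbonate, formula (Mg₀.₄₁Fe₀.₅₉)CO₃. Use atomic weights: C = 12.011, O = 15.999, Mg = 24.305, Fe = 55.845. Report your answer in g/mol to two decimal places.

The formula mass is the sum 0.41(24.305) + 0.59(55.845) + 1(12.011) + 3(15.999).

102.92 g/mol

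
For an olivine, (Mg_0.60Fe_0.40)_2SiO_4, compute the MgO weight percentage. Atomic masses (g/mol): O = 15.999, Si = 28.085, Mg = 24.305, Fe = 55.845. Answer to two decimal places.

29.15 wt%

Molar mass of (Mg_0.60Fe_0.40)_2SiO_4 = 1.20*24.305 + 0.80*55.845 + 1*28.085 + 4*15.999 = 165.923 g/mol.
Each formula unit contains 1.20 Mg, equivalent to 1.20/1 = 1.2000 mol MgO.
M(MgO) = 1×24.305 + 1×15.999 = 40.304 g/mol.
Mass of MgO per formula unit = 1.2000 × 40.304 = 48.365 g.
MgO wt% = 48.365 / 165.923 × 100 = 29.15%.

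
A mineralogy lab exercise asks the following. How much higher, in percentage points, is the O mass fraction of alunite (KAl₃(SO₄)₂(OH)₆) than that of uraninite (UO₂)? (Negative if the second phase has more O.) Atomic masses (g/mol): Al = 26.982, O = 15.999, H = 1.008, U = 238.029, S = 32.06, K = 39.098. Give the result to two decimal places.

O in KAl₃(SO₄)₂(OH)₆: molar mass 414.198 g/mol; 14×15.999 = 223.986 g → 54.08 wt%.
O in UO₂: molar mass 270.027 g/mol; 2×15.999 = 31.998 g → 11.85 wt%.
Difference = 54.08 − 11.85 = 42.23 percentage points.

42.23 percentage points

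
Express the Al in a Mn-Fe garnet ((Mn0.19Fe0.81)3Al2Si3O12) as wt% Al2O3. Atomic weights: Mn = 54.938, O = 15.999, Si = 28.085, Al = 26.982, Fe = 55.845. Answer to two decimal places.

M((Mn0.19Fe0.81)3Al2Si3O12) = 497.225 g/mol; M(Al2O3) = 101.961 g/mol.
Moles Al2O3 per formula unit = 2 Al ÷ 2 = 1.0000.
Al2O3 fraction = (1.0000 × 101.961) / 497.225 = 101.961/497.225 = 0.2051.

20.51 wt%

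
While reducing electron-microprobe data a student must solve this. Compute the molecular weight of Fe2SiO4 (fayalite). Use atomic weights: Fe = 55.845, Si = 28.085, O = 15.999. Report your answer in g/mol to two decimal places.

The formula mass is the sum 2*55.845 + 1*28.085 + 4*15.999.

203.77 g/mol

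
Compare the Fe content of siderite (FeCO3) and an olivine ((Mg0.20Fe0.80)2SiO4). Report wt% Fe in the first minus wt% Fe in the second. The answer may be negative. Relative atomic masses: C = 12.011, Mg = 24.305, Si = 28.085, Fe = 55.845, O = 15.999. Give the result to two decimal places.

1.46 percentage points

M(FeCO3) = 115.853 g/mol, so wt% Fe = 55.845/115.853 × 100 = 48.20%.
M((Mg0.20Fe0.80)2SiO4) = 191.155 g/mol, so wt% Fe = 89.352/191.155 × 100 = 46.74%.
48.20 − 46.74 = 1.46 pp.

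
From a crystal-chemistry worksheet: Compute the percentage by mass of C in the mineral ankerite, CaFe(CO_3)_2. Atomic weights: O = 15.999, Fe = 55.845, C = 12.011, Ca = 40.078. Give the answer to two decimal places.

11.12 mass %

Formula mass = 1*40.078 + 1*55.845 + 2*12.011 + 6*15.999 = 215.939 g/mol, of which 24.022 g is C.
So C makes up 24.022/215.939 = 0.1112 of the mass, i.e. 11.12%.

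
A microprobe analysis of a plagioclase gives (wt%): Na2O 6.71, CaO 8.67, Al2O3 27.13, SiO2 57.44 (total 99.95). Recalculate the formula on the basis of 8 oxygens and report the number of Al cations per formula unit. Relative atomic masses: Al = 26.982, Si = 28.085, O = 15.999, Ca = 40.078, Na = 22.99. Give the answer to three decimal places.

1.432 Al apfu

Na2O: 6.71/61.979 = 0.10826 mol → 0.21652 mol Na, 0.10826 mol O.
CaO: 8.67/56.077 = 0.15461 mol → 0.15461 mol Ca, 0.15461 mol O.
Al2O3: 27.13/101.961 = 0.26608 mol → 0.53216 mol Al, 0.79824 mol O.
SiO2: 57.44/60.083 = 0.95601 mol → 0.95601 mol Si, 1.91202 mol O.
Total oxygen = 2.97313 mol. Normalization factor = 8/2.97313 = 2.69077.
Al per 8 O = 0.53216 × 2.69077 = 1.432.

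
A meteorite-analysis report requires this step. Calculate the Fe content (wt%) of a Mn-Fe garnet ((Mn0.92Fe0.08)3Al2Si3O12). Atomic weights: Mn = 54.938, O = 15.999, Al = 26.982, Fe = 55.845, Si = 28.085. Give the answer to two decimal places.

2.71 wt%

M((Mn0.92Fe0.08)3Al2Si3O12) = 495.239 g/mol.
Fe contributes 0.24 × 55.845 = 13.403 g per mole.
13.403/495.239 = 0.0271 → 2.71%.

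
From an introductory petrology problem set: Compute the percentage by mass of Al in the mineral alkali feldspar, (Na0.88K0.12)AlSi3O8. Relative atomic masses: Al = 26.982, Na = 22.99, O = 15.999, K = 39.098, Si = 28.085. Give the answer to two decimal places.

Formula mass = 0.88*22.99 + 0.12*39.098 + 1*26.982 + 3*28.085 + 8*15.999 = 264.152 g/mol, of which 26.982 g is Al.
So Al makes up 26.982/264.152 = 0.1021 of the mass, i.e. 10.21%.

10.21 mass %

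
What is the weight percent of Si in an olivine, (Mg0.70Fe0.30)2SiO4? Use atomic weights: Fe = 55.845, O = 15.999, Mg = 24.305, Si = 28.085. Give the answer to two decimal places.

Molar mass of (Mg0.70Fe0.30)2SiO4: 1.40*24.305 + 0.60*55.845 + 1*28.085 + 4*15.999 = 159.615 g/mol.
Mass of Si per formula unit: 1 × 28.085 = 28.085 g.
Weight fraction Si = 28.085 / 159.615 = 0.1760.

17.60 wt%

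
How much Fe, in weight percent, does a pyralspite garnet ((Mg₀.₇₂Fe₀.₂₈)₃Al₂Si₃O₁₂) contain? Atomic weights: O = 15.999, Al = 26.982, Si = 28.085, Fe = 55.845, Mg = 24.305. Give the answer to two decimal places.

M((Mg₀.₇₂Fe₀.₂₈)₃Al₂Si₃O₁₂) = 429.616 g/mol.
Fe contributes 0.84 × 55.845 = 46.910 g per mole.
46.910/429.616 = 0.1092 → 10.92%.

10.92 weight percent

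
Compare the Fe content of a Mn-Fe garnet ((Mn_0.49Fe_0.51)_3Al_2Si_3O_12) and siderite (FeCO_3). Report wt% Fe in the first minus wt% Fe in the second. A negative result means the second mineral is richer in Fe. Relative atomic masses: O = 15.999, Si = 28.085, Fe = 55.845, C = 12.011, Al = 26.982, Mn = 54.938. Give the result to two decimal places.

M((Mn_0.49Fe_0.51)_3Al_2Si_3O_12) = 496.409 g/mol, so wt% Fe = 85.443/496.409 × 100 = 17.21%.
M(FeCO_3) = 115.853 g/mol, so wt% Fe = 55.845/115.853 × 100 = 48.20%.
17.21 − 48.20 = -30.99 pp.

-30.99 percentage points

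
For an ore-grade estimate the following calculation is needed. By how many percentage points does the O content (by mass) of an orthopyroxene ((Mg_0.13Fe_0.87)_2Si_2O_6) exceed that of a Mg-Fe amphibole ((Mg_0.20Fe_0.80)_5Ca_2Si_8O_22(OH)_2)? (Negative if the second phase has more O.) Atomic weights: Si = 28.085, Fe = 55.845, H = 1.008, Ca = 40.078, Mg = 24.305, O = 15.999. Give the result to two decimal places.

-3.36 percentage points

M((Mg_0.13Fe_0.87)_2Si_2O_6) = 255.654 g/mol, so wt% O = 95.994/255.654 × 100 = 37.55%.
M((Mg_0.20Fe_0.80)_5Ca_2Si_8O_22(OH)_2) = 938.513 g/mol, so wt% O = 383.976/938.513 × 100 = 40.91%.
37.55 − 40.91 = -3.36 pp.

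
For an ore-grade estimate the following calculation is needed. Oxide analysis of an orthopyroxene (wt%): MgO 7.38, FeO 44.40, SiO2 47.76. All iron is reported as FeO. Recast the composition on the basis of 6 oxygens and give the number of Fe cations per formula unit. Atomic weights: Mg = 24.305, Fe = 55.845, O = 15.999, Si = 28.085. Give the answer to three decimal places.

1.551 Fe apfu

7.38 wt% MgO ÷ 40.304 g/mol = 0.18311 mol, giving 0.18311 Mg and 0.18311 O.
44.40 wt% FeO ÷ 71.844 g/mol = 0.61801 mol, giving 0.61801 Fe and 0.61801 O.
47.76 wt% SiO2 ÷ 60.083 g/mol = 0.79490 mol, giving 0.79490 Si and 1.58980 O.
Oxygen sums to 2.39092; scaling by 6/2.39092 = 2.50949 puts the formula on 6 O.
Fe: 0.61801 × 2.50949 = 1.551 atoms per formula unit.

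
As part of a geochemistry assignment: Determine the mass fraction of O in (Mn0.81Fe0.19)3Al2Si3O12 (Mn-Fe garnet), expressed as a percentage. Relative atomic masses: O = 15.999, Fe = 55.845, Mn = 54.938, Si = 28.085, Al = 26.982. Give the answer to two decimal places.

Molar mass of (Mn0.81Fe0.19)3Al2Si3O12: 2.43·54.938 + 0.57·55.845 + 2·26.982 + 3·28.085 + 12·15.999 = 495.538 g/mol.
Mass of O per formula unit: 12 × 15.999 = 191.988 g.
Weight fraction O = 191.988 / 495.538 = 0.3874.

38.74 weight percent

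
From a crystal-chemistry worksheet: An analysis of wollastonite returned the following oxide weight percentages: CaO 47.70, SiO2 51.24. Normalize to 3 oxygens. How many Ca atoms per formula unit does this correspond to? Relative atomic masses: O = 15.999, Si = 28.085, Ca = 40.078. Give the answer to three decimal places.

47.70 wt% CaO ÷ 56.077 g/mol = 0.85062 mol, giving 0.85062 Ca and 0.85062 O.
51.24 wt% SiO2 ÷ 60.083 g/mol = 0.85282 mol, giving 0.85282 Si and 1.70564 O.
Oxygen sums to 2.55626; scaling by 3/2.55626 = 1.17359 puts the formula on 3 O.
Ca: 0.85062 × 1.17359 = 0.998 atoms per formula unit.

0.998 Ca apfu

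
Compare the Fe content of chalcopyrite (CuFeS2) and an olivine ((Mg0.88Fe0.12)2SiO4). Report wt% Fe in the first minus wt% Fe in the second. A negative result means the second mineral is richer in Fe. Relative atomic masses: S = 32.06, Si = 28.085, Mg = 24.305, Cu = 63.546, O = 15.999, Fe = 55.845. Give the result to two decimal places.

M(CuFeS2) = 183.511 g/mol, so wt% Fe = 55.845/183.511 × 100 = 30.43%.
M((Mg0.88Fe0.12)2SiO4) = 148.261 g/mol, so wt% Fe = 13.403/148.261 × 100 = 9.04%.
30.43 − 9.04 = 21.39 pp.

21.39 percentage points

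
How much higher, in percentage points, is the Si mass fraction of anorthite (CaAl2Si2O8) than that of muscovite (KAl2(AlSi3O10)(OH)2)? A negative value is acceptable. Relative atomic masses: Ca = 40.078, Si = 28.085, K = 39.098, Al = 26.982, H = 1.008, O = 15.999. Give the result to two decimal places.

First mineral: 56.170 g Si in 278.204 g formula = 20.19 wt% Si.
Second mineral: 84.255 g Si in 398.303 g formula = 21.15 wt% Si.
20.19% − 21.15% gives a difference of -0.96 percentage points.

-0.96 percentage points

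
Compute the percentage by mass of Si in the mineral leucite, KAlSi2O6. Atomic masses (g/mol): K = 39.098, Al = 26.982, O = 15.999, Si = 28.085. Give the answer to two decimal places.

25.74 mass %

M(KAlSi2O6) = 218.244 g/mol.
Si contributes 2 × 28.085 = 56.170 g per mole.
56.170/218.244 = 0.2574 → 25.74%.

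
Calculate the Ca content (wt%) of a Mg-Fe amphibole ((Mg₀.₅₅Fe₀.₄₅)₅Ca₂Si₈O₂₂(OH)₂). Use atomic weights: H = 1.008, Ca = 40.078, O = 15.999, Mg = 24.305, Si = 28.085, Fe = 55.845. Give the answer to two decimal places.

M((Mg₀.₅₅Fe₀.₄₅)₅Ca₂Si₈O₂₂(OH)₂) = 883.318 g/mol.
Ca contributes 2 × 40.078 = 80.156 g per mole.
80.156/883.318 = 0.0907 → 9.07%.

9.07 wt%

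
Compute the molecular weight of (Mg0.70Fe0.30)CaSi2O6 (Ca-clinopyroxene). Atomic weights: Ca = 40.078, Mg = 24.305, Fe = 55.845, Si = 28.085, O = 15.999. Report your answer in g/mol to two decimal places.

226.01 g/mol

The formula mass is the sum 0.70(24.305) + 0.30(55.845) + 1(40.078) + 2(28.085) + 6(15.999).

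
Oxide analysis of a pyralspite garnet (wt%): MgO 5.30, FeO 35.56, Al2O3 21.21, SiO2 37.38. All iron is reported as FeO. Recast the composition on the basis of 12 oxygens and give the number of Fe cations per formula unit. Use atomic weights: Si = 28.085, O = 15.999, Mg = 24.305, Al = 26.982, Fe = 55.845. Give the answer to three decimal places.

MgO (M=40.304): mol = 0.13150; Mg = 0.13150, O = 0.13150.
FeO (M=71.844): mol = 0.49496; Fe = 0.49496, O = 0.49496.
Al2O3 (M=101.961): mol = 0.20802; Al = 0.41604, O = 0.62406.
SiO2 (M=60.083): mol = 0.62214; Si = 0.62214, O = 1.24428.
ΣO = 2.49480; factor = 12/ΣO = 4.81000.
Fe apfu = 0.49496 × 4.81000 = 2.381.

2.381 Fe apfu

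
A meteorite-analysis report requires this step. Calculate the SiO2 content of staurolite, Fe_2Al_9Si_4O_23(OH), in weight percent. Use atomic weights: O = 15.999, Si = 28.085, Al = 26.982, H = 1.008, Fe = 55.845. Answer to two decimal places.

28.21 wt%

Formula mass = 851.852 g/mol.
4 Si → 4.0000 mol SiO2 per formula unit; M(SiO2) = 60.083, so SiO2 mass = 240.332 g.
240.332/851.852 × 100 = 28.21 wt%.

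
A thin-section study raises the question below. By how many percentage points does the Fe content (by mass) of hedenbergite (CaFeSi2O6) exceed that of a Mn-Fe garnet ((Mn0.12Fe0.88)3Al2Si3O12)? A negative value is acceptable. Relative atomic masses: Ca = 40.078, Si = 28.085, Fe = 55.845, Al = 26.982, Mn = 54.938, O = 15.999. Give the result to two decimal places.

First mineral: 55.845 g Fe in 248.087 g formula = 22.51 wt% Fe.
Second mineral: 147.431 g Fe in 497.415 g formula = 29.64 wt% Fe.
22.51% − 29.64% gives a difference of -7.13 percentage points.

-7.13 percentage points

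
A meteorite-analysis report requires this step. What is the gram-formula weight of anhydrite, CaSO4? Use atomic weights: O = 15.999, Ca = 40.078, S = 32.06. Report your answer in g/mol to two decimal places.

136.13 g/mol

M = 1*40.078 + 1*32.06 + 4*15.999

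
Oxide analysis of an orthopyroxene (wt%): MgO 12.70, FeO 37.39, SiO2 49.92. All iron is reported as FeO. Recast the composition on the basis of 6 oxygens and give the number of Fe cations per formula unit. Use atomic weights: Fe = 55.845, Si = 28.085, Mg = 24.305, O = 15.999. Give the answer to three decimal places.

12.70 wt% MgO ÷ 40.304 g/mol = 0.31511 mol, giving 0.31511 Mg and 0.31511 O.
37.39 wt% FeO ÷ 71.844 g/mol = 0.52043 mol, giving 0.52043 Fe and 0.52043 O.
49.92 wt% SiO2 ÷ 60.083 g/mol = 0.83085 mol, giving 0.83085 Si and 1.66170 O.
Oxygen sums to 2.49724; scaling by 6/2.49724 = 2.40265 puts the formula on 6 O.
Fe: 0.52043 × 2.40265 = 1.250 atoms per formula unit.

1.250 Fe apfu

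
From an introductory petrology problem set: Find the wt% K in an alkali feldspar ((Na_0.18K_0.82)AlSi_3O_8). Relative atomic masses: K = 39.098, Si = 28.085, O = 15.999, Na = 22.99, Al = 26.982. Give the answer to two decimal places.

11.64 wt%

M((Na_0.18K_0.82)AlSi_3O_8) = 275.428 g/mol.
K contributes 0.82 × 39.098 = 32.060 g per mole.
32.060/275.428 = 0.1164 → 11.64%.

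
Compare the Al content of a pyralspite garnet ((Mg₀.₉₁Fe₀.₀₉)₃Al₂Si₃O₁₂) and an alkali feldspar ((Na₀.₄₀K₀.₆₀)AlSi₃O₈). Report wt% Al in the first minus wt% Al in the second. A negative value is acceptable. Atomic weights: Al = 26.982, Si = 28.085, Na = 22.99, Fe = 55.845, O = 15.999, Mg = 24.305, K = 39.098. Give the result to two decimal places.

First mineral: 53.964 g Al in 411.638 g formula = 13.11 wt% Al.
Second mineral: 26.982 g Al in 271.884 g formula = 9.92 wt% Al.
13.11% − 9.92% gives a difference of 3.19 percentage points.

3.19 percentage points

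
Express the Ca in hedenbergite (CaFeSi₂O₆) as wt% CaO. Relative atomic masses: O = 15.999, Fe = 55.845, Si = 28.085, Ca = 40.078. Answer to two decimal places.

22.60 wt%

Molar mass of CaFeSi₂O₆ = 1*40.078 + 1*55.845 + 2*28.085 + 6*15.999 = 248.087 g/mol.
Each formula unit contains 1 Ca, equivalent to 1/1 = 1.0000 mol CaO.
M(CaO) = 1×40.078 + 1×15.999 = 56.077 g/mol.
Mass of CaO per formula unit = 1.0000 × 56.077 = 56.077 g.
CaO wt% = 56.077 / 248.087 × 100 = 22.60%.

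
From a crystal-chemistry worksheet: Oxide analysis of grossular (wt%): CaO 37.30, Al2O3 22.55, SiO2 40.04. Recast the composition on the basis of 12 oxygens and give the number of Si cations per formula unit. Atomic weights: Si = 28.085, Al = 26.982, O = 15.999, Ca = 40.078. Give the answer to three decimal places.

CaO: 37.30/56.077 = 0.66516 mol → 0.66516 mol Ca, 0.66516 mol O.
Al2O3: 22.55/101.961 = 0.22116 mol → 0.44232 mol Al, 0.66348 mol O.
SiO2: 40.04/60.083 = 0.66641 mol → 0.66641 mol Si, 1.33282 mol O.
Total oxygen = 2.66146 mol. Normalization factor = 12/2.66146 = 4.50880.
Si per 12 O = 0.66641 × 4.50880 = 3.005.

3.005 Si apfu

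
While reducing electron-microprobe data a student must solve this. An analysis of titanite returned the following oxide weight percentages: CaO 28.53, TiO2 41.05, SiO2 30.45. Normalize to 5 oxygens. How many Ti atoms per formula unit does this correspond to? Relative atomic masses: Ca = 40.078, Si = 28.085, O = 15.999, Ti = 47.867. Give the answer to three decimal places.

1.008 Ti apfu

28.53 wt% CaO ÷ 56.077 g/mol = 0.50876 mol, giving 0.50876 Ca and 0.50876 O.
41.05 wt% TiO2 ÷ 79.865 g/mol = 0.51399 mol, giving 0.51399 Ti and 1.02798 O.
30.45 wt% SiO2 ÷ 60.083 g/mol = 0.50680 mol, giving 0.50680 Si and 1.01360 O.
Oxygen sums to 2.55034; scaling by 5/2.55034 = 1.96052 puts the formula on 5 O.
Ti: 0.51399 × 1.96052 = 1.008 atoms per formula unit.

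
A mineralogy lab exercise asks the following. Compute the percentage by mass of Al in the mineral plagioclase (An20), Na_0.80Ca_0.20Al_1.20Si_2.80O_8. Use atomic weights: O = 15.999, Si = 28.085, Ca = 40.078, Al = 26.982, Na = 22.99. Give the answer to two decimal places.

Formula mass = 0.80×22.99 + 0.20×40.078 + 1.20×26.982 + 2.80×28.085 + 8×15.999 = 265.416 g/mol, of which 32.378 g is Al.
So Al makes up 32.378/265.416 = 0.1220 of the mass, i.e. 12.20%.

12.20 weight percent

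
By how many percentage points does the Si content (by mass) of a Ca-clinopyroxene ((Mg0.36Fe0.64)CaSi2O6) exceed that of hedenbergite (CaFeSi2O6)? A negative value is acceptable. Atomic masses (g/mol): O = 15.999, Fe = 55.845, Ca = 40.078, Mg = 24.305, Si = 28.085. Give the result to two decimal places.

1.09 percentage points

Si in (Mg0.36Fe0.64)CaSi2O6: molar mass 236.733 g/mol; 2×28.085 = 56.170 g → 23.73 wt%.
Si in CaFeSi2O6: molar mass 248.087 g/mol; 2×28.085 = 56.170 g → 22.64 wt%.
Difference = 23.73 − 22.64 = 1.09 percentage points.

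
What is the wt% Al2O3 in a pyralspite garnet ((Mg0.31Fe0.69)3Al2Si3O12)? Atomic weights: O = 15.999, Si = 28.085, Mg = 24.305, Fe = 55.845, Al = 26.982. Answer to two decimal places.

21.77 wt%

Formula mass = 468.410 g/mol.
2 Al → 1.0000 mol Al2O3 per formula unit; M(Al2O3) = 101.961, so Al2O3 mass = 101.961 g.
101.961/468.410 × 100 = 21.77 wt%.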